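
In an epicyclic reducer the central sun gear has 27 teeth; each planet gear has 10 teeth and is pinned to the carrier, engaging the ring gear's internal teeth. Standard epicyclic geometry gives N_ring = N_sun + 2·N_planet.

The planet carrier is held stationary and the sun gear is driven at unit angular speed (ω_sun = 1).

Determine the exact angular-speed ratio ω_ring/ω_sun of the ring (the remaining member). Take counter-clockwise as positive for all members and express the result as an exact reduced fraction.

-27/47

N_ring = 27 + 2·10 = 47
27(ω_s−ω_c) = −47(ω_r−ω_c),  ω_c=0, ω_s=1
ω_r = 0 − (27/47)(1−0) = -27/47
ω_r/ω_s = -27/47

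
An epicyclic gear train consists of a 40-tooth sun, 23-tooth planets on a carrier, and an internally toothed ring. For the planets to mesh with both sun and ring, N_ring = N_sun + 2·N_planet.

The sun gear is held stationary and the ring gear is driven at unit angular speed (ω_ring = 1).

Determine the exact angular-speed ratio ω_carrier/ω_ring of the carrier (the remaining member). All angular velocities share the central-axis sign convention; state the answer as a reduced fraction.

N_ring = 40 + 2·23 = 86
40(ω_s−ω_c) = −86(ω_r−ω_c),  ω_s=0, ω_r=1
40(0−ω_c) = −86(1−ω_c)  ⇒  126ω_c = 86  ⇒  ω_c = 43/63
ω_c/ω_r = 43/63

43/63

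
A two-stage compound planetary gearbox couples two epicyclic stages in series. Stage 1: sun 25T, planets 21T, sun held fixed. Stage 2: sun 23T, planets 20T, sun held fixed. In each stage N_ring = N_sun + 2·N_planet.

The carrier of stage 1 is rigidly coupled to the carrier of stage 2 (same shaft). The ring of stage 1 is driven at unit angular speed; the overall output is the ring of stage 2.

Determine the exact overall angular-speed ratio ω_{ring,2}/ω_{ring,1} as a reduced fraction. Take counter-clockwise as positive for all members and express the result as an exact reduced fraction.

2881/2898

Stage 1: N_ring = 25 + 2·21 = 67
Stage 1: 25(ω_s−ω_c) = −67(ω_r−ω_c),  ω_s=0, ω_r=1
Stage 1: 25(0−ω_c) = −67(1−ω_c)  ⇒  92ω_c = 67  ⇒  ω_c = 67/92
  ⇒ ω_c¹/ω_r¹ = 67/92
Stage 2: N_ring = 23 + 2·20 = 63
Stage 2: 23(ω_s−ω_c) = −63(ω_r−ω_c),  ω_s=0, ω_c=1
Stage 2: ω_r = 1 − (23/63)(0−1) = 86/63
  ⇒ ω_r²/ω_c² = 86/63
Coupling ω_c² = ω_c¹ ⇒ overall = 67/92 × 86/63 = 2881/2898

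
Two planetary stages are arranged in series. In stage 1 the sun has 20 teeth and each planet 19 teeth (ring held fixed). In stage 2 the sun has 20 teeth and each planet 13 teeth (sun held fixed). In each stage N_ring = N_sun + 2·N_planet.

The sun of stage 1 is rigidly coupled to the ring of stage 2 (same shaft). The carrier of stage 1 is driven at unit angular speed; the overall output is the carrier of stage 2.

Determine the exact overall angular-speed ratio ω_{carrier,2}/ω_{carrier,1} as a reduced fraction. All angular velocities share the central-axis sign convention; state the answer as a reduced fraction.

Stage 1: N_ring = 20 + 2·19 = 58
Stage 1: 20(ω_s−ω_c) = −58(ω_r−ω_c),  ω_r=0, ω_c=1
Stage 1: ω_s = 1 − (58/20)(0−1) = 39/10
  ⇒ ω_s¹/ω_c¹ = 39/10
Stage 2: N_ring = 20 + 2·13 = 46
Stage 2: 20(ω_s−ω_c) = −46(ω_r−ω_c),  ω_s=0, ω_r=1
Stage 2: 20(0−ω_c) = −46(1−ω_c)  ⇒  66ω_c = 46  ⇒  ω_c = 23/33
  ⇒ ω_c²/ω_r² = 23/33
Coupling ω_r² = ω_s¹ ⇒ overall = 39/10 × 23/33 = 299/110

299/110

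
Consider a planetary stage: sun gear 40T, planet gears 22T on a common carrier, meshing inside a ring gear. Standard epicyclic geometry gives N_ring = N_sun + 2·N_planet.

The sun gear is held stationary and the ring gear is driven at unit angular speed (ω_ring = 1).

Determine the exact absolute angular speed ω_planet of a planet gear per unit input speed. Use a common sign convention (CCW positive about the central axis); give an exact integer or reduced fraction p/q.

21/11

N_ring = 40 + 2·22 = 84
40(ω_s−ω_c) = −84(ω_r−ω_c),  ω_s=0, ω_r=1
40(0−ω_c) = −84(1−ω_c)  ⇒  124ω_c = 84  ⇒  ω_c = 21/31
sun–planet: 40·(0−21/31) = −22·(ω_p−ω_c)  ⇒  ω_p−ω_c = −(40/22)·(-21/31) = 420/341
ω_p = 21/31 + 420/341 = 21/11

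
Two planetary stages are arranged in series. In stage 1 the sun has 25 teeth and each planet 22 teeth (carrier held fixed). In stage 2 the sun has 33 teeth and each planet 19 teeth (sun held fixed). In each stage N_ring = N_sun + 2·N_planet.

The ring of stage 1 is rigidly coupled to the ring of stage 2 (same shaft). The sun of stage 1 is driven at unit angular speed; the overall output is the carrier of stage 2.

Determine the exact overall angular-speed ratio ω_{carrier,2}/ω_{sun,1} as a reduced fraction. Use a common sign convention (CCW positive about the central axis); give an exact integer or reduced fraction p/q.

Stage 1: N_ring = 25 + 2·22 = 69
Stage 1: 25(ω_s−ω_c) = −69(ω_r−ω_c),  ω_c=0, ω_s=1
Stage 1: ω_r = 0 − (25/69)(1−0) = -25/69
  ⇒ ω_r¹/ω_s¹ = -25/69
Stage 2: N_ring = 33 + 2·19 = 71
Stage 2: 33(ω_s−ω_c) = −71(ω_r−ω_c),  ω_s=0, ω_r=1
Stage 2: 33(0−ω_c) = −71(1−ω_c)  ⇒  104ω_c = 71  ⇒  ω_c = 71/104
  ⇒ ω_c²/ω_r² = 71/104
Coupling ω_r² = ω_r¹ ⇒ overall = -25/69 × 71/104 = -1775/7176

-1775/7176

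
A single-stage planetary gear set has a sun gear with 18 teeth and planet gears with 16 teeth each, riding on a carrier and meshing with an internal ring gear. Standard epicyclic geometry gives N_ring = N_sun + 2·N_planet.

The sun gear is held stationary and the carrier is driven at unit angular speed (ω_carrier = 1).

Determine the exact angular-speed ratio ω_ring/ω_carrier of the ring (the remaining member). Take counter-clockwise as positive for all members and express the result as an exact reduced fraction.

34/25

N_ring = 18 + 2·16 = 50
18(ω_s−ω_c) = −50(ω_r−ω_c),  ω_s=0, ω_c=1
ω_r = 1 − (18/50)(0−1) = 34/25
ω_r/ω_c = 34/25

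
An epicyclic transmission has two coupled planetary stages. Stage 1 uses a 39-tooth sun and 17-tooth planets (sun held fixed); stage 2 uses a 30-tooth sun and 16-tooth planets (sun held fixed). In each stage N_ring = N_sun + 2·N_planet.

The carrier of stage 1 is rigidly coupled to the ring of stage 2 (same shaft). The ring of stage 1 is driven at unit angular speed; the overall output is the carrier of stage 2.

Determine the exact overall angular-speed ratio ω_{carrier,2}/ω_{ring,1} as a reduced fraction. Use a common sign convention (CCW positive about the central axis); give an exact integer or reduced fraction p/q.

Stage 1: N_ring = 39 + 2·17 = 73
Stage 1: 39(ω_s−ω_c) = −73(ω_r−ω_c),  ω_s=0, ω_r=1
Stage 1: 39(0−ω_c) = −73(1−ω_c)  ⇒  112ω_c = 73  ⇒  ω_c = 73/112
  ⇒ ω_c¹/ω_r¹ = 73/112
Stage 2: N_ring = 30 + 2·16 = 62
Stage 2: 30(ω_s−ω_c) = −62(ω_r−ω_c),  ω_s=0, ω_r=1
Stage 2: 30(0−ω_c) = −62(1−ω_c)  ⇒  92ω_c = 62  ⇒  ω_c = 31/46
  ⇒ ω_c²/ω_r² = 31/46
Coupling ω_r² = ω_c¹ ⇒ overall = 73/112 × 31/46 = 2263/5152

2263/5152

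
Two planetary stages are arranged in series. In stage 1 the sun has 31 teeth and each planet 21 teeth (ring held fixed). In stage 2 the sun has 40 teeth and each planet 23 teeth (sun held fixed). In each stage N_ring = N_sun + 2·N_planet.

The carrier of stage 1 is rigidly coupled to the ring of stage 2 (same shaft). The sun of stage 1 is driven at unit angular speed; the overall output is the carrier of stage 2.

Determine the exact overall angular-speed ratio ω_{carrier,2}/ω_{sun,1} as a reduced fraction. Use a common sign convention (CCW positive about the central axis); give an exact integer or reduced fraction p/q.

Stage 1: N_ring = 31 + 2·21 = 73
Stage 1: 31(ω_s−ω_c) = −73(ω_r−ω_c),  ω_r=0, ω_s=1
Stage 1: 31(1−ω_c) = −73(0−ω_c)  ⇒  104ω_c = 31  ⇒  ω_c = 31/104
  ⇒ ω_c¹/ω_s¹ = 31/104
Stage 2: N_ring = 40 + 2·23 = 86
Stage 2: 40(ω_s−ω_c) = −86(ω_r−ω_c),  ω_s=0, ω_r=1
Stage 2: 40(0−ω_c) = −86(1−ω_c)  ⇒  126ω_c = 86  ⇒  ω_c = 43/63
  ⇒ ω_c²/ω_r² = 43/63
Coupling ω_r² = ω_c¹ ⇒ overall = 31/104 × 43/63 = 1333/6552

1333/6552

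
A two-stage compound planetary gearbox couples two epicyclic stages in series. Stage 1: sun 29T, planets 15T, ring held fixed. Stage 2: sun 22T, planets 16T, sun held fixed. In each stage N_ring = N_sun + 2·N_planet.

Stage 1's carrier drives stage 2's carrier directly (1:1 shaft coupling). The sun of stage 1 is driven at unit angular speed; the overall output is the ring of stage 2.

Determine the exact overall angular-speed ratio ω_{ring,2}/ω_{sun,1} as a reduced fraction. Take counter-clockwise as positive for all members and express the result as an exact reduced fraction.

551/1188

Stage 1: N_ring = 29 + 2·15 = 59
Stage 1: 29(ω_s−ω_c) = −59(ω_r−ω_c),  ω_r=0, ω_s=1
Stage 1: 29(1−ω_c) = −59(0−ω_c)  ⇒  88ω_c = 29  ⇒  ω_c = 29/88
  ⇒ ω_c¹/ω_s¹ = 29/88
Stage 2: N_ring = 22 + 2·16 = 54
Stage 2: 22(ω_s−ω_c) = −54(ω_r−ω_c),  ω_s=0, ω_c=1
Stage 2: ω_r = 1 − (22/54)(0−1) = 38/27
  ⇒ ω_r²/ω_c² = 38/27
Coupling ω_c² = ω_c¹ ⇒ overall = 29/88 × 38/27 = 551/1188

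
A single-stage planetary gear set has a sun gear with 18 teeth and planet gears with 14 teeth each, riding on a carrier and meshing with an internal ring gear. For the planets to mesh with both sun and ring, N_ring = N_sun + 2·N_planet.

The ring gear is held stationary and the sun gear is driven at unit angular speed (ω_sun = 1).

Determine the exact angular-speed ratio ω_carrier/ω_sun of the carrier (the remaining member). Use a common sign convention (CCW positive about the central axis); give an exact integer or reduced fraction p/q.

N_ring = 18 + 2·14 = 46
18(ω_s−ω_c) = −46(ω_r−ω_c),  ω_r=0, ω_s=1
18(1−ω_c) = −46(0−ω_c)  ⇒  64ω_c = 18  ⇒  ω_c = 9/32
ω_c/ω_s = 9/32

9/32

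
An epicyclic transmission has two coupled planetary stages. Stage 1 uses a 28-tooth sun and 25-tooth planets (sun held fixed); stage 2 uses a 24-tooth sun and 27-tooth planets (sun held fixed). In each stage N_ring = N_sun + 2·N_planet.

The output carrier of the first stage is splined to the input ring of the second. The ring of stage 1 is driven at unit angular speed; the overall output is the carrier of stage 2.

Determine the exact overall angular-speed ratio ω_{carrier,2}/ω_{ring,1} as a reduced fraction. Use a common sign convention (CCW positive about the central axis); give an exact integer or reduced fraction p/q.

Stage 1: N_ring = 28 + 2·25 = 78
Stage 1: 28(ω_s−ω_c) = −78(ω_r−ω_c),  ω_s=0, ω_r=1
Stage 1: 28(0−ω_c) = −78(1−ω_c)  ⇒  106ω_c = 78  ⇒  ω_c = 39/53
  ⇒ ω_c¹/ω_r¹ = 39/53
Stage 2: N_ring = 24 + 2·27 = 78
Stage 2: 24(ω_s−ω_c) = −78(ω_r−ω_c),  ω_s=0, ω_r=1
Stage 2: 24(0−ω_c) = −78(1−ω_c)  ⇒  102ω_c = 78  ⇒  ω_c = 13/17
  ⇒ ω_c²/ω_r² = 13/17
Coupling ω_r² = ω_c¹ ⇒ overall = 39/53 × 13/17 = 507/901

507/901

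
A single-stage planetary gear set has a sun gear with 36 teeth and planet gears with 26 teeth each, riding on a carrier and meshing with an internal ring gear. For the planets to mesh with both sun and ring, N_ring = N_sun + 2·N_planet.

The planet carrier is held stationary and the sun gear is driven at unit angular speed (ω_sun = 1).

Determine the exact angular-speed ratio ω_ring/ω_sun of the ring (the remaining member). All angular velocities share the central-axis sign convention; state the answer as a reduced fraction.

-9/22

N_ring = 36 + 2·26 = 88
36(ω_s−ω_c) = −88(ω_r−ω_c),  ω_c=0, ω_s=1
ω_r = 0 − (36/88)(1−0) = -9/22
ω_r/ω_s = -9/22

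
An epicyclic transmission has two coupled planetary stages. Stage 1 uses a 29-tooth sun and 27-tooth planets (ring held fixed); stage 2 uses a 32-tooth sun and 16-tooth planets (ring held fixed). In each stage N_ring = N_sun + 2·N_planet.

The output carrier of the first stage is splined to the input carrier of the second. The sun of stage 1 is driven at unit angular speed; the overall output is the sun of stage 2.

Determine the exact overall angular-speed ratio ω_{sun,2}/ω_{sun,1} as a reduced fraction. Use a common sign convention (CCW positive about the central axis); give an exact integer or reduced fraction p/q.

87/112

Stage 1: N_ring = 29 + 2·27 = 83
Stage 1: 29(ω_s−ω_c) = −83(ω_r−ω_c),  ω_r=0, ω_s=1
Stage 1: 29(1−ω_c) = −83(0−ω_c)  ⇒  112ω_c = 29  ⇒  ω_c = 29/112
  ⇒ ω_c¹/ω_s¹ = 29/112
Stage 2: N_ring = 32 + 2·16 = 64
Stage 2: 32(ω_s−ω_c) = −64(ω_r−ω_c),  ω_r=0, ω_c=1
Stage 2: ω_s = 1 − (64/32)(0−1) = 3
  ⇒ ω_s²/ω_c² = 3
Coupling ω_c² = ω_c¹ ⇒ overall = 29/112 × 3 = 87/112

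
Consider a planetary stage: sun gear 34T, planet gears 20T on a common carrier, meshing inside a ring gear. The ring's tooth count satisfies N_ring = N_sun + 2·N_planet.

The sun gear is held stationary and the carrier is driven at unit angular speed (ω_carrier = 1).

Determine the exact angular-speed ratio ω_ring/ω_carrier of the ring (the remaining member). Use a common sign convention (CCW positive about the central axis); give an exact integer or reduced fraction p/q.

N_ring = 34 + 2·20 = 74
34(ω_s−ω_c) = −74(ω_r−ω_c),  ω_s=0, ω_c=1
ω_r = 1 − (34/74)(0−1) = 54/37
ω_r/ω_c = 54/37

54/37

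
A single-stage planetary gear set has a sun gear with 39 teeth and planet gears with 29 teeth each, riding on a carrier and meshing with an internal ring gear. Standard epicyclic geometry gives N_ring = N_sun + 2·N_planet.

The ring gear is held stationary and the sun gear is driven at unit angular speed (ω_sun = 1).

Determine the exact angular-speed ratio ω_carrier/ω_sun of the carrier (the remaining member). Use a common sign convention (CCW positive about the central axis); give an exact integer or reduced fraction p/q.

N_ring = 39 + 2·29 = 97
39(ω_s−ω_c) = −97(ω_r−ω_c),  ω_r=0, ω_s=1
39(1−ω_c) = −97(0−ω_c)  ⇒  136ω_c = 39  ⇒  ω_c = 39/136
ω_c/ω_s = 39/136

39/136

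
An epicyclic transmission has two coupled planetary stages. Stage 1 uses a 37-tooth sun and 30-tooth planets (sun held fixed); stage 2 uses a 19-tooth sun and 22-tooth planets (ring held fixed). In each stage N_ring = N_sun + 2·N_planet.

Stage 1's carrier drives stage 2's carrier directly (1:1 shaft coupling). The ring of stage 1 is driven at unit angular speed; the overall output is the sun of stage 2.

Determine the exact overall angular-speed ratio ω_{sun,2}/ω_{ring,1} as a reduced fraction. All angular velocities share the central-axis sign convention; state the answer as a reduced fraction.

3977/1273

Stage 1: N_ring = 37 + 2·30 = 97
Stage 1: 37(ω_s−ω_c) = −97(ω_r−ω_c),  ω_s=0, ω_r=1
Stage 1: 37(0−ω_c) = −97(1−ω_c)  ⇒  134ω_c = 97  ⇒  ω_c = 97/134
  ⇒ ω_c¹/ω_r¹ = 97/134
Stage 2: N_ring = 19 + 2·22 = 63
Stage 2: 19(ω_s−ω_c) = −63(ω_r−ω_c),  ω_r=0, ω_c=1
Stage 2: ω_s = 1 − (63/19)(0−1) = 82/19
  ⇒ ω_s²/ω_c² = 82/19
Coupling ω_c² = ω_c¹ ⇒ overall = 97/134 × 82/19 = 3977/1273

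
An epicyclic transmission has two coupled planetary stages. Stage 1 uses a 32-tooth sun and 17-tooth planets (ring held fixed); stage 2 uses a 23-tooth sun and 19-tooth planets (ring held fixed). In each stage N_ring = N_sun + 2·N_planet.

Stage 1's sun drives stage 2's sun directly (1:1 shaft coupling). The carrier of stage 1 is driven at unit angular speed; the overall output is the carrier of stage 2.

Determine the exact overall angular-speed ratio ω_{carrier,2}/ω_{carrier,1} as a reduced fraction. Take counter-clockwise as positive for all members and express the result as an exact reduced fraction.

161/192

Stage 1: N_ring = 32 + 2·17 = 66
Stage 1: 32(ω_s−ω_c) = −66(ω_r−ω_c),  ω_r=0, ω_c=1
Stage 1: ω_s = 1 − (66/32)(0−1) = 49/16
  ⇒ ω_s¹/ω_c¹ = 49/16
Stage 2: N_ring = 23 + 2·19 = 61
Stage 2: 23(ω_s−ω_c) = −61(ω_r−ω_c),  ω_r=0, ω_s=1
Stage 2: 23(1−ω_c) = −61(0−ω_c)  ⇒  84ω_c = 23  ⇒  ω_c = 23/84
  ⇒ ω_c²/ω_s² = 23/84
Coupling ω_s² = ω_s¹ ⇒ overall = 49/16 × 23/84 = 161/192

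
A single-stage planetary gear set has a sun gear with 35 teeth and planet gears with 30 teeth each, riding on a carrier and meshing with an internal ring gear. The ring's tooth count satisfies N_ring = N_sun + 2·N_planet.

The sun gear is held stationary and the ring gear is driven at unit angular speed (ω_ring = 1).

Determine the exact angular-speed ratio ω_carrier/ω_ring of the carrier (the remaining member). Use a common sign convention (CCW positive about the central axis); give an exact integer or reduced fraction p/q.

19/26

N_ring = 35 + 2·30 = 95
35(ω_s−ω_c) = −95(ω_r−ω_c),  ω_s=0, ω_r=1
35(0−ω_c) = −95(1−ω_c)  ⇒  130ω_c = 95  ⇒  ω_c = 19/26
ω_c/ω_r = 19/26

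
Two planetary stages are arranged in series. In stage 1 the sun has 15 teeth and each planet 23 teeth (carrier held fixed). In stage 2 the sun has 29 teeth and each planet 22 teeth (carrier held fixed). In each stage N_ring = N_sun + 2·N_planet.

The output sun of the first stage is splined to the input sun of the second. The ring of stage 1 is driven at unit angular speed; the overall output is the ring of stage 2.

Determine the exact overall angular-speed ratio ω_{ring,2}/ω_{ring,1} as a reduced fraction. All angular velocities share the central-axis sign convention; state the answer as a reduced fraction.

1769/1095

Stage 1: N_ring = 15 + 2·23 = 61
Stage 1: 15(ω_s−ω_c) = −61(ω_r−ω_c),  ω_c=0, ω_r=1
Stage 1: ω_s = 0 − (61/15)(1−0) = -61/15
  ⇒ ω_s¹/ω_r¹ = -61/15
Stage 2: N_ring = 29 + 2·22 = 73
Stage 2: 29(ω_s−ω_c) = −73(ω_r−ω_c),  ω_c=0, ω_s=1
Stage 2: ω_r = 0 − (29/73)(1−0) = -29/73
  ⇒ ω_r²/ω_s² = -29/73
Coupling ω_s² = ω_s¹ ⇒ overall = -61/15 × -29/73 = 1769/1095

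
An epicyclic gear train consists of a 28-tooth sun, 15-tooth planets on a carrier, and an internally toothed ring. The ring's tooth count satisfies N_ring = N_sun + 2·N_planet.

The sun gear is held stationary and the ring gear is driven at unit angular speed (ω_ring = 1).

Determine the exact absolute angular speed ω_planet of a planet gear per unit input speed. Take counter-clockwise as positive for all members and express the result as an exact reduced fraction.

N_ring = 28 + 2·15 = 58
28(ω_s−ω_c) = −58(ω_r−ω_c),  ω_s=0, ω_r=1
28(0−ω_c) = −58(1−ω_c)  ⇒  86ω_c = 58  ⇒  ω_c = 29/43
sun–planet: 28·(0−29/43) = −15·(ω_p−ω_c)  ⇒  ω_p−ω_c = −(28/15)·(-29/43) = 812/645
ω_p = 29/43 + 812/645 = 29/15

29/15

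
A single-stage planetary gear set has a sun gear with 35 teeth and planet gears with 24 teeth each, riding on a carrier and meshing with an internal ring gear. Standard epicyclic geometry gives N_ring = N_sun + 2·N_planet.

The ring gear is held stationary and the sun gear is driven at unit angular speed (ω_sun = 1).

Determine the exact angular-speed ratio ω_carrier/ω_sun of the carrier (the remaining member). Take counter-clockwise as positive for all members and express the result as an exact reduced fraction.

N_ring = 35 + 2·24 = 83
35(ω_s−ω_c) = −83(ω_r−ω_c),  ω_r=0, ω_s=1
35(1−ω_c) = −83(0−ω_c)  ⇒  118ω_c = 35  ⇒  ω_c = 35/118
ω_c/ω_s = 35/118

35/118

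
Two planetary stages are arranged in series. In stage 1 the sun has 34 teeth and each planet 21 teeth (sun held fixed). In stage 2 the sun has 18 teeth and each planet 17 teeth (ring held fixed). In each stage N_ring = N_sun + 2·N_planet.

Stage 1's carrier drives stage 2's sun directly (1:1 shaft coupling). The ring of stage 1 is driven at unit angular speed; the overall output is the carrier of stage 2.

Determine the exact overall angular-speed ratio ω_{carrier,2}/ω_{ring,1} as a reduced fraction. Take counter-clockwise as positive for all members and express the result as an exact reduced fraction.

342/1925

Stage 1: N_ring = 34 + 2·21 = 76
Stage 1: 34(ω_s−ω_c) = −76(ω_r−ω_c),  ω_s=0, ω_r=1
Stage 1: 34(0−ω_c) = −76(1−ω_c)  ⇒  110ω_c = 76  ⇒  ω_c = 38/55
  ⇒ ω_c¹/ω_r¹ = 38/55
Stage 2: N_ring = 18 + 2·17 = 52
Stage 2: 18(ω_s−ω_c) = −52(ω_r−ω_c),  ω_r=0, ω_s=1
Stage 2: 18(1−ω_c) = −52(0−ω_c)  ⇒  70ω_c = 18  ⇒  ω_c = 9/35
  ⇒ ω_c²/ω_s² = 9/35
Coupling ω_s² = ω_c¹ ⇒ overall = 38/55 × 9/35 = 342/1925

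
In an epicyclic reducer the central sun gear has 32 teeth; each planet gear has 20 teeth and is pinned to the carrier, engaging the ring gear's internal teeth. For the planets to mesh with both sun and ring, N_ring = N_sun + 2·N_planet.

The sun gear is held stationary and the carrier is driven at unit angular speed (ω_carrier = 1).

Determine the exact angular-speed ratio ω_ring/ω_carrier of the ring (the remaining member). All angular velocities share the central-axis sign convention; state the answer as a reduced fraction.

N_ring = 32 + 2·20 = 72
32(ω_s−ω_c) = −72(ω_r−ω_c),  ω_s=0, ω_c=1
ω_r = 1 − (32/72)(0−1) = 13/9
ω_r/ω_c = 13/9

13/9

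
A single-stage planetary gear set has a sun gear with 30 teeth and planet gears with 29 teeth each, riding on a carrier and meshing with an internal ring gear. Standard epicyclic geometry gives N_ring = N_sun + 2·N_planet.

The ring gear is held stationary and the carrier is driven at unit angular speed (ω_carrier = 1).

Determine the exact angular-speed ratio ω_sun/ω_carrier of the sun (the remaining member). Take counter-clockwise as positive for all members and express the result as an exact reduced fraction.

59/15

N_ring = 30 + 2·29 = 88
30(ω_s−ω_c) = −88(ω_r−ω_c),  ω_r=0, ω_c=1
ω_s = 1 − (88/30)(0−1) = 59/15
ω_s/ω_c = 59/15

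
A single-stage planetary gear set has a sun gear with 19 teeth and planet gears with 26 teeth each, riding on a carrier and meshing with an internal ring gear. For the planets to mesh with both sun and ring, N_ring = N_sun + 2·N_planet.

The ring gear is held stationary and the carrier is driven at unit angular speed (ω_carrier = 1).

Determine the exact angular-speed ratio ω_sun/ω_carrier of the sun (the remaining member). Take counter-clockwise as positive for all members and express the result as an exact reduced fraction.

90/19

N_ring = 19 + 2·26 = 71
19(ω_s−ω_c) = −71(ω_r−ω_c),  ω_r=0, ω_c=1
ω_s = 1 − (71/19)(0−1) = 90/19
ω_s/ω_c = 90/19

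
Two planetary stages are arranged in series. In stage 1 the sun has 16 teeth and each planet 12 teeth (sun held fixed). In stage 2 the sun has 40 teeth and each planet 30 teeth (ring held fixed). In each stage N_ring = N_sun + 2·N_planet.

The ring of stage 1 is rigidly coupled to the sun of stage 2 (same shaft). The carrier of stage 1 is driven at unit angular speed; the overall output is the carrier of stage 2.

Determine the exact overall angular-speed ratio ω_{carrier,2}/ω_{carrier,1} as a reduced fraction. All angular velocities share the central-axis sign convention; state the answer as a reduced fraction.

2/5

Stage 1: N_ring = 16 + 2·12 = 40
Stage 1: 16(ω_s−ω_c) = −40(ω_r−ω_c),  ω_s=0, ω_c=1
Stage 1: ω_r = 1 − (16/40)(0−1) = 7/5
  ⇒ ω_r¹/ω_c¹ = 7/5
Stage 2: N_ring = 40 + 2·30 = 100
Stage 2: 40(ω_s−ω_c) = −100(ω_r−ω_c),  ω_r=0, ω_s=1
Stage 2: 40(1−ω_c) = −100(0−ω_c)  ⇒  140ω_c = 40  ⇒  ω_c = 2/7
  ⇒ ω_c²/ω_s² = 2/7
Coupling ω_s² = ω_r¹ ⇒ overall = 7/5 × 2/7 = 2/5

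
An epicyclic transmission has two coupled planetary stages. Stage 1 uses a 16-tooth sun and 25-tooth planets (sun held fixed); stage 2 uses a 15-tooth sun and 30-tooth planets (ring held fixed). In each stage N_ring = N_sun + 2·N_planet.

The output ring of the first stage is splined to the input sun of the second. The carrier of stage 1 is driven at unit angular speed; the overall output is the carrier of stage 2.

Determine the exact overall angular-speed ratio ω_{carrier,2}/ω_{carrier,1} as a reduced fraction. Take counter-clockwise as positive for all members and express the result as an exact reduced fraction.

Stage 1: N_ring = 16 + 2·25 = 66
Stage 1: 16(ω_s−ω_c) = −66(ω_r−ω_c),  ω_s=0, ω_c=1
Stage 1: ω_r = 1 − (16/66)(0−1) = 41/33
  ⇒ ω_r¹/ω_c¹ = 41/33
Stage 2: N_ring = 15 + 2·30 = 75
Stage 2: 15(ω_s−ω_c) = −75(ω_r−ω_c),  ω_r=0, ω_s=1
Stage 2: 15(1−ω_c) = −75(0−ω_c)  ⇒  90ω_c = 15  ⇒  ω_c = 1/6
  ⇒ ω_c²/ω_s² = 1/6
Coupling ω_s² = ω_r¹ ⇒ overall = 41/33 × 1/6 = 41/198

41/198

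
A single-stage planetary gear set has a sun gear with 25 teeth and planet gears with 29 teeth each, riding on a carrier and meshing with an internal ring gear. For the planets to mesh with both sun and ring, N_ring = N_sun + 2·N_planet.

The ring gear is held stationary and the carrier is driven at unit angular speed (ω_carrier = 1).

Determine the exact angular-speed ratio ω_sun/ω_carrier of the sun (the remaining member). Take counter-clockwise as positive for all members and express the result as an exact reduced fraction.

N_ring = 25 + 2·29 = 83
25(ω_s−ω_c) = −83(ω_r−ω_c),  ω_r=0, ω_c=1
ω_s = 1 − (83/25)(0−1) = 108/25
ω_s/ω_c = 108/25

108/25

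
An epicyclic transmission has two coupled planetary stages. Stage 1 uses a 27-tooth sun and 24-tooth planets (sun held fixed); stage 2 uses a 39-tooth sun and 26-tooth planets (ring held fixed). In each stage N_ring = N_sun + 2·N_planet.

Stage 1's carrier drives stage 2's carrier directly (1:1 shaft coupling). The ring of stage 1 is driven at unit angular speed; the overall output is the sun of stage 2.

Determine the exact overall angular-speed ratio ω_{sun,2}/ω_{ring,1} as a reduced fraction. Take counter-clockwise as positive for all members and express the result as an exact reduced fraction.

125/51

Stage 1: N_ring = 27 + 2·24 = 75
Stage 1: 27(ω_s−ω_c) = −75(ω_r−ω_c),  ω_s=0, ω_r=1
Stage 1: 27(0−ω_c) = −75(1−ω_c)  ⇒  102ω_c = 75  ⇒  ω_c = 25/34
  ⇒ ω_c¹/ω_r¹ = 25/34
Stage 2: N_ring = 39 + 2·26 = 91
Stage 2: 39(ω_s−ω_c) = −91(ω_r−ω_c),  ω_r=0, ω_c=1
Stage 2: ω_s = 1 − (91/39)(0−1) = 10/3
  ⇒ ω_s²/ω_c² = 10/3
Coupling ω_c² = ω_c¹ ⇒ overall = 25/34 × 10/3 = 125/51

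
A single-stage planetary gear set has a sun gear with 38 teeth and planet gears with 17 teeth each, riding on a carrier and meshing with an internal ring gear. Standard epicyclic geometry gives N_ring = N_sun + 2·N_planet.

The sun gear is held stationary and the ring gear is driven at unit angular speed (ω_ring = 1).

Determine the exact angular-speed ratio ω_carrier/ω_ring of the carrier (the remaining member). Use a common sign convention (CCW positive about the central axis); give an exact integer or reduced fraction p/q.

N_ring = 38 + 2·17 = 72
38(ω_s−ω_c) = −72(ω_r−ω_c),  ω_s=0, ω_r=1
38(0−ω_c) = −72(1−ω_c)  ⇒  110ω_c = 72  ⇒  ω_c = 36/55
ω_c/ω_r = 36/55

36/55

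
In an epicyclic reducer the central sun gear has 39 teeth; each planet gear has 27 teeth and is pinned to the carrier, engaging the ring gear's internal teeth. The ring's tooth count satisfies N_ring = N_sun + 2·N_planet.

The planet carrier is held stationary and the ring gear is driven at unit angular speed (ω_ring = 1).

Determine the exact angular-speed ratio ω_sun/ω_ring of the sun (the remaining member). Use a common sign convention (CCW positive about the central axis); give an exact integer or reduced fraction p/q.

-31/13

N_ring = 39 + 2·27 = 93
39(ω_s−ω_c) = −93(ω_r−ω_c),  ω_c=0, ω_r=1
ω_s = 0 − (93/39)(1−0) = -31/13
ω_s/ω_r = -31/13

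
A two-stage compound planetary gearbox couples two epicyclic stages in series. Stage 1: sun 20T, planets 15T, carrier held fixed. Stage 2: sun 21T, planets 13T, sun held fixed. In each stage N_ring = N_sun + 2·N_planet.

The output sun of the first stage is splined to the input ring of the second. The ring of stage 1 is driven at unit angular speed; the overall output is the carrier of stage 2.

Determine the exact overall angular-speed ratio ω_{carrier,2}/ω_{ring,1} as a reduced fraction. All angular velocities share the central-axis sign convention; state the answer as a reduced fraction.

-235/136

Stage 1: N_ring = 20 + 2·15 = 50
Stage 1: 20(ω_s−ω_c) = −50(ω_r−ω_c),  ω_c=0, ω_r=1
Stage 1: ω_s = 0 − (50/20)(1−0) = -5/2
  ⇒ ω_s¹/ω_r¹ = -5/2
Stage 2: N_ring = 21 + 2·13 = 47
Stage 2: 21(ω_s−ω_c) = −47(ω_r−ω_c),  ω_s=0, ω_r=1
Stage 2: 21(0−ω_c) = −47(1−ω_c)  ⇒  68ω_c = 47  ⇒  ω_c = 47/68
  ⇒ ω_c²/ω_r² = 47/68
Coupling ω_r² = ω_s¹ ⇒ overall = -5/2 × 47/68 = -235/136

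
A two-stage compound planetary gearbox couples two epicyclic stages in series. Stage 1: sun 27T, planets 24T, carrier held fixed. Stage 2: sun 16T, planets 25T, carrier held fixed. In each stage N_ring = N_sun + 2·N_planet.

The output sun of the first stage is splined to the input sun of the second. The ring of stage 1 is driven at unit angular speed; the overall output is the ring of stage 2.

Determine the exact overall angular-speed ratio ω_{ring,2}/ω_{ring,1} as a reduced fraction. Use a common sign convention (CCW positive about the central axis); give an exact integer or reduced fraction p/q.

Stage 1: N_ring = 27 + 2·24 = 75
Stage 1: 27(ω_s−ω_c) = −75(ω_r−ω_c),  ω_c=0, ω_r=1
Stage 1: ω_s = 0 − (75/27)(1−0) = -25/9
  ⇒ ω_s¹/ω_r¹ = -25/9
Stage 2: N_ring = 16 + 2·25 = 66
Stage 2: 16(ω_s−ω_c) = −66(ω_r−ω_c),  ω_c=0, ω_s=1
Stage 2: ω_r = 0 − (16/66)(1−0) = -8/33
  ⇒ ω_r²/ω_s² = -8/33
Coupling ω_s² = ω_s¹ ⇒ overall = -25/9 × -8/33 = 200/297

200/297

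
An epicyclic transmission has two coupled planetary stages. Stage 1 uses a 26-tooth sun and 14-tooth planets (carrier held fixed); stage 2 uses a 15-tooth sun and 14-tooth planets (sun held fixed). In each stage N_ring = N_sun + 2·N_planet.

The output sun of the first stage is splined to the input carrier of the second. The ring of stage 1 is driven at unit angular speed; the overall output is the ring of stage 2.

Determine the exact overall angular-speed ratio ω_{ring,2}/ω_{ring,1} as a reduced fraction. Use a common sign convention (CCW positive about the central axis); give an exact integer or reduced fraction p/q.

-1566/559

Stage 1: N_ring = 26 + 2·14 = 54
Stage 1: 26(ω_s−ω_c) = −54(ω_r−ω_c),  ω_c=0, ω_r=1
Stage 1: ω_s = 0 − (54/26)(1−0) = -27/13
  ⇒ ω_s¹/ω_r¹ = -27/13
Stage 2: N_ring = 15 + 2·14 = 43
Stage 2: 15(ω_s−ω_c) = −43(ω_r−ω_c),  ω_s=0, ω_c=1
Stage 2: ω_r = 1 − (15/43)(0−1) = 58/43
  ⇒ ω_r²/ω_c² = 58/43
Coupling ω_c² = ω_s¹ ⇒ overall = -27/13 × 58/43 = -1566/559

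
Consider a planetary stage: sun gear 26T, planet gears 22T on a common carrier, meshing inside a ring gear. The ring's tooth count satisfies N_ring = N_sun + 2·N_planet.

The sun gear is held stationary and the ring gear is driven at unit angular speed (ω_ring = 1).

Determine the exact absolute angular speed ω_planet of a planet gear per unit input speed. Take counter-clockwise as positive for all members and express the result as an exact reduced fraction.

35/22

N_ring = 26 + 2·22 = 70
26(ω_s−ω_c) = −70(ω_r−ω_c),  ω_s=0, ω_r=1
26(0−ω_c) = −70(1−ω_c)  ⇒  96ω_c = 70  ⇒  ω_c = 35/48
sun–planet: 26·(0−35/48) = −22·(ω_p−ω_c)  ⇒  ω_p−ω_c = −(26/22)·(-35/48) = 455/528
ω_p = 35/48 + 455/528 = 35/22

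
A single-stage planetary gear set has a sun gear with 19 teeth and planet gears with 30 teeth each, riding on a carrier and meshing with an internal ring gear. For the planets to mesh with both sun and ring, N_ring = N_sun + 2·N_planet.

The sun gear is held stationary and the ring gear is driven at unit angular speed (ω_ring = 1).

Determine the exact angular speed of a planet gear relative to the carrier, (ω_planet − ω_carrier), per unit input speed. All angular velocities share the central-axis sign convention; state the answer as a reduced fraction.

N_ring = 19 + 2·30 = 79
19(ω_s−ω_c) = −79(ω_r−ω_c),  ω_s=0, ω_r=1
19(0−ω_c) = −79(1−ω_c)  ⇒  98ω_c = 79  ⇒  ω_c = 79/98
sun–planet: 19·(0−79/98) = −30·(ω_p−ω_c)  ⇒  ω_p−ω_c = −(19/30)·(-79/98) = 1501/2940

1501/2940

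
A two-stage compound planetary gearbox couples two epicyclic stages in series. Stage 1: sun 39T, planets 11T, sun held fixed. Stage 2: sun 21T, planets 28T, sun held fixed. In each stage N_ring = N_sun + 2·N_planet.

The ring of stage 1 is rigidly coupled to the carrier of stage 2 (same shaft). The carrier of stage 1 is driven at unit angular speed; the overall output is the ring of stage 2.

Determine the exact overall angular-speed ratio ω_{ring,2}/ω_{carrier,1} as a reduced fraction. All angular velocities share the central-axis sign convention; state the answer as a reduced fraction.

1400/671

Stage 1: N_ring = 39 + 2·11 = 61
Stage 1: 39(ω_s−ω_c) = −61(ω_r−ω_c),  ω_s=0, ω_c=1
Stage 1: ω_r = 1 − (39/61)(0−1) = 100/61
  ⇒ ω_r¹/ω_c¹ = 100/61
Stage 2: N_ring = 21 + 2·28 = 77
Stage 2: 21(ω_s−ω_c) = −77(ω_r−ω_c),  ω_s=0, ω_c=1
Stage 2: ω_r = 1 − (21/77)(0−1) = 14/11
  ⇒ ω_r²/ω_c² = 14/11
Coupling ω_c² = ω_r¹ ⇒ overall = 100/61 × 14/11 = 1400/671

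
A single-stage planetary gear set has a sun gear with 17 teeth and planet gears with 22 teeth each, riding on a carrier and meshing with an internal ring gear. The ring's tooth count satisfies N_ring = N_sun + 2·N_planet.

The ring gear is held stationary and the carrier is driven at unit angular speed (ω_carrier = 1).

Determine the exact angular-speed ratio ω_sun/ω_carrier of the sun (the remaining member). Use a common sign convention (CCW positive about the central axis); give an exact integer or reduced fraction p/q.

78/17

N_ring = 17 + 2·22 = 61
17(ω_s−ω_c) = −61(ω_r−ω_c),  ω_r=0, ω_c=1
ω_s = 1 − (61/17)(0−1) = 78/17
ω_s/ω_c = 78/17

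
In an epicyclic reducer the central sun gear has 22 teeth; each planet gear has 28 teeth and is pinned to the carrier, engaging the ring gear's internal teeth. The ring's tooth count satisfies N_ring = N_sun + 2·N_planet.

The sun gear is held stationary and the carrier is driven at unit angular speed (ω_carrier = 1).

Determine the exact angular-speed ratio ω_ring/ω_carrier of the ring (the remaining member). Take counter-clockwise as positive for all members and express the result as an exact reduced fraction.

50/39

N_ring = 22 + 2·28 = 78
22(ω_s−ω_c) = −78(ω_r−ω_c),  ω_s=0, ω_c=1
ω_r = 1 − (22/78)(0−1) = 50/39
ω_r/ω_c = 50/39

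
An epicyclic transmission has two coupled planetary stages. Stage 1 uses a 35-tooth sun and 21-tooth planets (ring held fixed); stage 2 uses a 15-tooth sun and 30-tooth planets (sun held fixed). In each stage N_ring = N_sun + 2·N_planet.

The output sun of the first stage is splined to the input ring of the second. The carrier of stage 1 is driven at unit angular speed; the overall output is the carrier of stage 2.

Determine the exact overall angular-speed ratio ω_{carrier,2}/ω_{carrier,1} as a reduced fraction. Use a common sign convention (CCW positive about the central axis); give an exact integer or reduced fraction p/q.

8/3

Stage 1: N_ring = 35 + 2·21 = 77
Stage 1: 35(ω_s−ω_c) = −77(ω_r−ω_c),  ω_r=0, ω_c=1
Stage 1: ω_s = 1 − (77/35)(0−1) = 16/5
  ⇒ ω_s¹/ω_c¹ = 16/5
Stage 2: N_ring = 15 + 2·30 = 75
Stage 2: 15(ω_s−ω_c) = −75(ω_r−ω_c),  ω_s=0, ω_r=1
Stage 2: 15(0−ω_c) = −75(1−ω_c)  ⇒  90ω_c = 75  ⇒  ω_c = 5/6
  ⇒ ω_c²/ω_r² = 5/6
Coupling ω_r² = ω_s¹ ⇒ overall = 16/5 × 5/6 = 8/3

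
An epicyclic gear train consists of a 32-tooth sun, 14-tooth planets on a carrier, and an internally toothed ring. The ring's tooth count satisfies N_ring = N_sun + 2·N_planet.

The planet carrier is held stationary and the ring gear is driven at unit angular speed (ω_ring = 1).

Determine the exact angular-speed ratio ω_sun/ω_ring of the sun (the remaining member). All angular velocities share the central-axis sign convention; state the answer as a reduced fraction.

N_ring = 32 + 2·14 = 60
32(ω_s−ω_c) = −60(ω_r−ω_c),  ω_c=0, ω_r=1
ω_s = 0 − (60/32)(1−0) = -15/8
ω_s/ω_r = -15/8

-15/8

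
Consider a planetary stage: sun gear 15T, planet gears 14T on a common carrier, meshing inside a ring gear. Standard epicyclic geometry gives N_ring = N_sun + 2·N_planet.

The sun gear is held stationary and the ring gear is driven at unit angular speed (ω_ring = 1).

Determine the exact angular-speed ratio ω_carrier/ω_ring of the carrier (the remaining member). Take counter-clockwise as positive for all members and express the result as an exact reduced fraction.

N_ring = 15 + 2·14 = 43
15(ω_s−ω_c) = −43(ω_r−ω_c),  ω_s=0, ω_r=1
15(0−ω_c) = −43(1−ω_c)  ⇒  58ω_c = 43  ⇒  ω_c = 43/58
ω_c/ω_r = 43/58

43/58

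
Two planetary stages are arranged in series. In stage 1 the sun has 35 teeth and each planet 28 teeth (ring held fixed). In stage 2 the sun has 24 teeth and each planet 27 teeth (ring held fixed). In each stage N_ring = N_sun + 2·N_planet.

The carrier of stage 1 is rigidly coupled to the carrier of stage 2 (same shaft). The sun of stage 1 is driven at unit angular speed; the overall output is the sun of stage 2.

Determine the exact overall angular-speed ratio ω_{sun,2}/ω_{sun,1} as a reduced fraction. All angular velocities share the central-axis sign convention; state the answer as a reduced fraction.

Stage 1: N_ring = 35 + 2·28 = 91
Stage 1: 35(ω_s−ω_c) = −91(ω_r−ω_c),  ω_r=0, ω_s=1
Stage 1: 35(1−ω_c) = −91(0−ω_c)  ⇒  126ω_c = 35  ⇒  ω_c = 5/18
  ⇒ ω_c¹/ω_s¹ = 5/18
Stage 2: N_ring = 24 + 2·27 = 78
Stage 2: 24(ω_s−ω_c) = −78(ω_r−ω_c),  ω_r=0, ω_c=1
Stage 2: ω_s = 1 − (78/24)(0−1) = 17/4
  ⇒ ω_s²/ω_c² = 17/4
Coupling ω_c² = ω_c¹ ⇒ overall = 5/18 × 17/4 = 85/72

85/72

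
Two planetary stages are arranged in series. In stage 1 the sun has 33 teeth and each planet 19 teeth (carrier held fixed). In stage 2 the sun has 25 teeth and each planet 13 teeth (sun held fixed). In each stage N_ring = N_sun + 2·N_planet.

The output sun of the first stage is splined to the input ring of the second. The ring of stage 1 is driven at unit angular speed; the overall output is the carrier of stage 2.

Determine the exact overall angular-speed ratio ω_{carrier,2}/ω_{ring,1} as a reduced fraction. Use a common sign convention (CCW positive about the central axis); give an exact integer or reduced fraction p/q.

Stage 1: N_ring = 33 + 2·19 = 71
Stage 1: 33(ω_s−ω_c) = −71(ω_r−ω_c),  ω_c=0, ω_r=1
Stage 1: ω_s = 0 − (71/33)(1−0) = -71/33
  ⇒ ω_s¹/ω_r¹ = -71/33
Stage 2: N_ring = 25 + 2·13 = 51
Stage 2: 25(ω_s−ω_c) = −51(ω_r−ω_c),  ω_s=0, ω_r=1
Stage 2: 25(0−ω_c) = −51(1−ω_c)  ⇒  76ω_c = 51  ⇒  ω_c = 51/76
  ⇒ ω_c²/ω_r² = 51/76
Coupling ω_r² = ω_s¹ ⇒ overall = -71/33 × 51/76 = -1207/836

-1207/836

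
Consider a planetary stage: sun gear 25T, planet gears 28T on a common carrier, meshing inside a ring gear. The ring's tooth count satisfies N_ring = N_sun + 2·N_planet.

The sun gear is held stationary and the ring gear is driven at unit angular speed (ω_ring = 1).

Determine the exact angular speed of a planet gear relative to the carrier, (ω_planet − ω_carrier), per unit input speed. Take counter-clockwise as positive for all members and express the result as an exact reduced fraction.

N_ring = 25 + 2·28 = 81
25(ω_s−ω_c) = −81(ω_r−ω_c),  ω_s=0, ω_r=1
25(0−ω_c) = −81(1−ω_c)  ⇒  106ω_c = 81  ⇒  ω_c = 81/106
sun–planet: 25·(0−81/106) = −28·(ω_p−ω_c)  ⇒  ω_p−ω_c = −(25/28)·(-81/106) = 2025/2968

2025/2968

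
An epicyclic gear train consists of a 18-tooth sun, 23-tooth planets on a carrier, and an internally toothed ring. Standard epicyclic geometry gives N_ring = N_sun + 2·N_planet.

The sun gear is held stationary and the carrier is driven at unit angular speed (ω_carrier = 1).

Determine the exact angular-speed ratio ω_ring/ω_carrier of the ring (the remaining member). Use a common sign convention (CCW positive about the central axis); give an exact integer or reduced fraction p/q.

N_ring = 18 + 2·23 = 64
18(ω_s−ω_c) = −64(ω_r−ω_c),  ω_s=0, ω_c=1
ω_r = 1 − (18/64)(0−1) = 41/32
ω_r/ω_c = 41/32

41/32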